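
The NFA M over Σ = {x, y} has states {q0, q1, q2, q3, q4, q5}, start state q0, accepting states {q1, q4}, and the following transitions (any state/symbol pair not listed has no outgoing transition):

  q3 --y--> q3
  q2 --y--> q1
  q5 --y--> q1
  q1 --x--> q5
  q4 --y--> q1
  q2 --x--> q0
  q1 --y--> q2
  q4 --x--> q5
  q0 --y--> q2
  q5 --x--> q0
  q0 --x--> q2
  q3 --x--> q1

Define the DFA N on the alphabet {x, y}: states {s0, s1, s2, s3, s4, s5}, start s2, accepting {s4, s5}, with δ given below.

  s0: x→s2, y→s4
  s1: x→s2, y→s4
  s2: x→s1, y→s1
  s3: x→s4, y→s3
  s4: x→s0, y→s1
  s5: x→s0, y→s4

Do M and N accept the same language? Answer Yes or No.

Yes

Exploring the product automaton M × N from the start pair (q0, s2), following both machines on each input symbol, reaches 4 state pairs: (q0, s2), (q2, s1), (q1, s4), (q5, s0).
M accepts in {q1, q4} and N accepts in {s4, s5}. In every reachable pair the two components are either both accepting — (q1, s4) — or both non-accepting, so no string is accepted by exactly one of the machines: L(M) \ L(N) and L(N) \ L(M) are both empty.
Hence every string is accepted by M iff it is accepted by N, and the two languages coincide.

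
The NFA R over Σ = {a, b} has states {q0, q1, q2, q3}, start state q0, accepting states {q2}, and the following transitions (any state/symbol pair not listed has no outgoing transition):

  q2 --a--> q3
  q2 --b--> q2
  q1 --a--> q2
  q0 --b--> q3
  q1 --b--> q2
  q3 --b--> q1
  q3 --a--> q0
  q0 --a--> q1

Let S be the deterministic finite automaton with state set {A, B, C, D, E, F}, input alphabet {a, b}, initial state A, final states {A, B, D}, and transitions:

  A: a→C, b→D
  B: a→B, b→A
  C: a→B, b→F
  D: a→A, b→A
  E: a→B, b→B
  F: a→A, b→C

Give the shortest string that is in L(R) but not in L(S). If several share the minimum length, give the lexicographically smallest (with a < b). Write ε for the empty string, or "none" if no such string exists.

ab

The string ab is accepted by R but not by S.
No shorter string lies in the difference, and ab is the lexicographically first length-2 string in L(R) \ L(S).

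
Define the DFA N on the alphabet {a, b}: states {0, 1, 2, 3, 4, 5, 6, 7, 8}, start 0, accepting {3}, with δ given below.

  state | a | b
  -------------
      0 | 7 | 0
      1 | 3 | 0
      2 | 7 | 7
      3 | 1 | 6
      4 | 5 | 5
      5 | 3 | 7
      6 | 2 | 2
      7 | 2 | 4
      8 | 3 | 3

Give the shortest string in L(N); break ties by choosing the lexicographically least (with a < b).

A breadth-first search from 0 reaches an accepting state first via the path 0 → 7 → 4 → 5 → 3 on input abaa.
No string of length < 4 is accepted (BFS exhausts all shorter strings without reaching an accepting state), and abaa is the lexicographically least accepting string of length 4.

abaa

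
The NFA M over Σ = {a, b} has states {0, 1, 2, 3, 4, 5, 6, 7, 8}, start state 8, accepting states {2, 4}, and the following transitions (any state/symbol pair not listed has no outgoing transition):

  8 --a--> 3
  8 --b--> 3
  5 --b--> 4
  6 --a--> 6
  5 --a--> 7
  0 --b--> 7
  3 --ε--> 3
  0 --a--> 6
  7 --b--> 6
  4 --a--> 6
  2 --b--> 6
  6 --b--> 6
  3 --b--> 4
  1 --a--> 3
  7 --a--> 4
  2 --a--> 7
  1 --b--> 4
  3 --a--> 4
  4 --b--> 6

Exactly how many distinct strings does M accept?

The useful subgraph on states {3, 4, 8} is acyclic, so L(M) is finite; the longest accepting path visits 3 useful states, giving maximum string length 2.
Counting accepting paths from 8 by length: 4 of length 2. Total 4.

4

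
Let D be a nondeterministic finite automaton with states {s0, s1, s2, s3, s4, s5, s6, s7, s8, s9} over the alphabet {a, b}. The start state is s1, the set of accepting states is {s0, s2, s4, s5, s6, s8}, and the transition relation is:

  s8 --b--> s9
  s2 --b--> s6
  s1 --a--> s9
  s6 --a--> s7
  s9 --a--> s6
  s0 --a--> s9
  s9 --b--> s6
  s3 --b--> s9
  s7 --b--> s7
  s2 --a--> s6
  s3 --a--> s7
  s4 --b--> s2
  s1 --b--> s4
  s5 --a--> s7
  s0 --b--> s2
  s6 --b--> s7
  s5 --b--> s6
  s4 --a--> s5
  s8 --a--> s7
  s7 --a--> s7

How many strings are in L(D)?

8

The useful subgraph on states {s1, s2, s4, s5, s6, s9} is acyclic, so L(D) is finite; the longest accepting path visits 4 useful states, giving maximum string length 3.
Counting accepting paths from s1 by length: 1 of length 1, 4 of length 2, 3 of length 3. Total 8.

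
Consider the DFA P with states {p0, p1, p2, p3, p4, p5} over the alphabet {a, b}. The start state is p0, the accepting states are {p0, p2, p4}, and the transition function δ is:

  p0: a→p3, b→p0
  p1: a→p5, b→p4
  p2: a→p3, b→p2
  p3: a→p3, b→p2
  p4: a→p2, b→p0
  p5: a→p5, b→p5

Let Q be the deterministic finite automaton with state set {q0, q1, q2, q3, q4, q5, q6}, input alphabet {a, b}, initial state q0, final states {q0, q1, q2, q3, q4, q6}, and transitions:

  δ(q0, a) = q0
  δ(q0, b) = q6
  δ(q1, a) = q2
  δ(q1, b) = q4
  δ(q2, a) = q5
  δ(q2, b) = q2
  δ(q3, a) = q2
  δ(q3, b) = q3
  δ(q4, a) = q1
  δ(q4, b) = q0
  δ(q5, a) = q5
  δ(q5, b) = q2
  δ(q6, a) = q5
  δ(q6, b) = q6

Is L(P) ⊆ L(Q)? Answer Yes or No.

Yes

Exploring the product automaton P × Q from the start pair (p0, q0), following both machines on each input symbol, reaches 6 state pairs: (p0, q0), (p3, q0), (p0, q6), (p2, q6), (p3, q5), (p2, q2).
P accepts in {p0, p2, p4} and Q accepts in {q0, q1, q2, q3, q4, q6}. The reachable pairs whose P-component is accepting are (p0, q0), (p0, q6), (p2, q6), (p2, q2); in each of them the Q-component is accepting too, so the product for L(P) \ L(Q) (P-component accepting, Q-component rejecting) has no reachable accepting pair and the difference is empty.
Hence every string in L(P) is also in L(Q).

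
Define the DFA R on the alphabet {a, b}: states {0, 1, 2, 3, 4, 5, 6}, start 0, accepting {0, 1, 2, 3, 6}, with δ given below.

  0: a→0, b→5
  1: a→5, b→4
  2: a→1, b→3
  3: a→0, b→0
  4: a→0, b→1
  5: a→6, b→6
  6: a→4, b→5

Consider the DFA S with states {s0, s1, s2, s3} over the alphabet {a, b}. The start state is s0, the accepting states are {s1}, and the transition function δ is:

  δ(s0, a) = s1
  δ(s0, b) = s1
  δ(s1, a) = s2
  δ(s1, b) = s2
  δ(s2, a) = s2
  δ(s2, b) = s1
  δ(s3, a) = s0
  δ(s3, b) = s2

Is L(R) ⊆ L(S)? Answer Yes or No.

No

The empty string ε is in L(R) but not in L(S).
So L(R) ⊄ L(S).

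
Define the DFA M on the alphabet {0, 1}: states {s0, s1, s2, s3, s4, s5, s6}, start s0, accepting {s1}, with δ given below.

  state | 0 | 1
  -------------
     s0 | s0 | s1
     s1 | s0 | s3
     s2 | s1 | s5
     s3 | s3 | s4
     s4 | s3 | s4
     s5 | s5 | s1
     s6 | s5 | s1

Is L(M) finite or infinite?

State s0 is reachable from the start and can reach an accepting state, and it lies on the cycle s0 → s0.
Traversing that cycle any number of times yields accepted strings of unbounded length, so the language is infinite.

infinite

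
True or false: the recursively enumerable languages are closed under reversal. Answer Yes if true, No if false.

Yes

Reverse the input and run the recogniser for L on it; this accepts exactly Lᴿ.
So the recursively enumerable languages are closed under reversal.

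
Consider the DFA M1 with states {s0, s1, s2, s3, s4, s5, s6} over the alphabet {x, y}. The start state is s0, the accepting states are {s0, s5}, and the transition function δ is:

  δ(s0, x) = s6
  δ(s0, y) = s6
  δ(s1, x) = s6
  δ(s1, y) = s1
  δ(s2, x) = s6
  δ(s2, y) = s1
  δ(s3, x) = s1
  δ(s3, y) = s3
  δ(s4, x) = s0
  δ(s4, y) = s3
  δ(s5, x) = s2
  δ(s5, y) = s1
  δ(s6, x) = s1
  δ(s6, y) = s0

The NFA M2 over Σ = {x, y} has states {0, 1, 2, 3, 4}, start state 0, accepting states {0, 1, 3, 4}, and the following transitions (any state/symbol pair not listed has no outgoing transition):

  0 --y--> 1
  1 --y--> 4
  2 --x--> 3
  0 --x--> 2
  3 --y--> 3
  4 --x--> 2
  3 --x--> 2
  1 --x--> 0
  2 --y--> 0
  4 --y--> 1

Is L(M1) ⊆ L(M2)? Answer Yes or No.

Exploring the product automaton M1 × M2 from the start pair (s0, 0), following both machines on each input symbol, reaches 14 state pairs: (s0, 0), (s6, 2), (s6, 1), (s1, 3), (s1, 0), (s0, 4), (s1, 1), (s6, 0), (s1, 4), (s1, 2), (s0, 1), (s6, 3), (s6, 4), (s0, 3).
M1 accepts in {s0, s5} and M2 accepts in {0, 1, 3, 4}. The reachable pairs whose M1-component is accepting are (s0, 0), (s0, 4), (s0, 1), (s0, 3); in each of them the M2-component is accepting too, so the product for L(M1) \ L(M2) (M1-component accepting, M2-component rejecting) has no reachable accepting pair and the difference is empty.
Hence every string in L(M1) is also in L(M2).

Yes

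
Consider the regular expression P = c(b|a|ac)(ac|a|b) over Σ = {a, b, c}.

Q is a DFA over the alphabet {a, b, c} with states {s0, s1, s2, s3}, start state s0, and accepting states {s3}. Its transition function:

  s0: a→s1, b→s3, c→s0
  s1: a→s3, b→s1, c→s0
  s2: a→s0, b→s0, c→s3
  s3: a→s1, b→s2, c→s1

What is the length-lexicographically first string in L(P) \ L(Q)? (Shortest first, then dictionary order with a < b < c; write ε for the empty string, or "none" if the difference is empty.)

cab

The string cab is accepted by P but not by Q.
No shorter string lies in the difference, and cab is the lexicographically first length-3 string in L(P) \ L(Q).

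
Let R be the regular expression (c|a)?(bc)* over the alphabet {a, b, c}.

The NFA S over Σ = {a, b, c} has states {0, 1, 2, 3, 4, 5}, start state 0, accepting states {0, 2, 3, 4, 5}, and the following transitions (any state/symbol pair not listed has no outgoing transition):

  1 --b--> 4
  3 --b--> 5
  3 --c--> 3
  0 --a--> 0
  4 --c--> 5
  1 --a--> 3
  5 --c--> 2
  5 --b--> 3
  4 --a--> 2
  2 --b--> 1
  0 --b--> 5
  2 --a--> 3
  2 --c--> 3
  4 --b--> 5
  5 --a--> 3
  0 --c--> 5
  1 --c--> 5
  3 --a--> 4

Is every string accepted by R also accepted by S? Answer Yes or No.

Yes

Converting the expression R to a DFA (subset construction, then merging equivalent states) gives the minimal DFA with states {r0, r1, r2, r3}, start state r0, accepting states {r0, r1} and transitions r0: a→r1, b→r2, c→r1; r1: a→r3, b→r2, c→r3; r2: a→r3, b→r3, c→r1; r3: a→r3, b→r3, c→r3.
Exploring the product automaton R × S from the start pair (r0, 0), following both machines on each input symbol, reaches 14 state pairs: (r0, 0), (r1, 0), (r2, 5), (r1, 5), (r3, 0), (r3, 5), (r3, 3), (r1, 2), (r2, 3), (r3, 2), (r3, 4), (r2, 1), (r1, 3), (r3, 1).
R accepts in {r0, r1} and S accepts in {0, 2, 3, 4, 5}. The reachable pairs whose R-component is accepting are (r0, 0), (r1, 0), (r1, 5), (r1, 2), (r1, 3); in each of them the S-component is accepting too, so the product for L(R) \ L(S) (R-component accepting, S-component rejecting) has no reachable accepting pair and the difference is empty.
Hence every string in L(R) is also in L(S).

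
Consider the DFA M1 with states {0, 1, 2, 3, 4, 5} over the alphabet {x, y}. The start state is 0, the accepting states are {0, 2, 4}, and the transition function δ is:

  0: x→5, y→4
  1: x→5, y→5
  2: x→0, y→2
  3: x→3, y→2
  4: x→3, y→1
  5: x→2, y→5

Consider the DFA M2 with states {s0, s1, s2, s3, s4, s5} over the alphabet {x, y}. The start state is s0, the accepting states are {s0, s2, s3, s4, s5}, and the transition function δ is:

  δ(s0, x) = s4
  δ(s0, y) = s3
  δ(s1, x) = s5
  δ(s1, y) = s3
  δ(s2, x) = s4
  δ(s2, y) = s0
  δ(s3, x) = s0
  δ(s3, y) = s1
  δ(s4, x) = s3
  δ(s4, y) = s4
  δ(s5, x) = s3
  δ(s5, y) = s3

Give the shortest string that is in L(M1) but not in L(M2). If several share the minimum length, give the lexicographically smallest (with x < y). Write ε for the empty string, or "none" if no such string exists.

xxy

The string xxy is accepted by M1 but not by M2.
No shorter string lies in the difference, and xxy is the lexicographically first length-3 string in L(M1) \ L(M2).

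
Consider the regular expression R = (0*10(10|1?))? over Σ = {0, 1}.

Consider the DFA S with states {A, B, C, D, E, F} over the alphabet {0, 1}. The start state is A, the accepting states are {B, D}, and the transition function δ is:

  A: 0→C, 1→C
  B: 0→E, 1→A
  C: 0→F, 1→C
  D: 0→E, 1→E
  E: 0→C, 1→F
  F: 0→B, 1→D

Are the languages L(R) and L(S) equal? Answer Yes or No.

No

The empty string ε is accepted by R but rejected by S.
So L(R) ≠ L(S).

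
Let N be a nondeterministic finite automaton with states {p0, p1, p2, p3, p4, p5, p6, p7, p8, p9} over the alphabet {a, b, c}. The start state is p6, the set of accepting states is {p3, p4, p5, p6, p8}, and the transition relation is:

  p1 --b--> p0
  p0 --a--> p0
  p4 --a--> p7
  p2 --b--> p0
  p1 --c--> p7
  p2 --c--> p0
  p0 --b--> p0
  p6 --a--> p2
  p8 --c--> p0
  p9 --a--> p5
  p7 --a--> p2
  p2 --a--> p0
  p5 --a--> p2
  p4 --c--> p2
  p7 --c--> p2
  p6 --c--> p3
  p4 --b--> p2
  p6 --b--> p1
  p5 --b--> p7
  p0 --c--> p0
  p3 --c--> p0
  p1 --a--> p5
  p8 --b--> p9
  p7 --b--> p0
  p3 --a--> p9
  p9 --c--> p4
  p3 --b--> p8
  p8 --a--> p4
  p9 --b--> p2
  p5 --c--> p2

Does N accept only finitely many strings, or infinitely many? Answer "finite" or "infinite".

finite

The useful states (reachable from p6 and able to reach an accepting state) are {p1, p3, p4, p5, p6, p8, p9}.
Restricted to these states the transition graph has no cycle, so every accepting path has bounded length and L is finite.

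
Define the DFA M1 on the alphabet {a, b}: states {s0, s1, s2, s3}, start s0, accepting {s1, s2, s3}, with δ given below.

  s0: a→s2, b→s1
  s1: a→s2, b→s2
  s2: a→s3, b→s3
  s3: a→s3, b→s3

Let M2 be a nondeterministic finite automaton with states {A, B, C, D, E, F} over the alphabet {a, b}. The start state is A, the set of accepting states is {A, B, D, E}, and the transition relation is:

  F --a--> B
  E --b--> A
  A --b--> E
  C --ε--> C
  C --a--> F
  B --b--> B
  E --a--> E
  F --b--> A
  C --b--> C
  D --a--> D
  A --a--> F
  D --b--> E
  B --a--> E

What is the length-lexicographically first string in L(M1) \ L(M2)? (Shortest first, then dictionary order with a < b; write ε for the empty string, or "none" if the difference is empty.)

a

The string a is accepted by M1 but not by M2.
No shorter string lies in the difference, and a is the lexicographically first length-1 string in L(M1) \ L(M2).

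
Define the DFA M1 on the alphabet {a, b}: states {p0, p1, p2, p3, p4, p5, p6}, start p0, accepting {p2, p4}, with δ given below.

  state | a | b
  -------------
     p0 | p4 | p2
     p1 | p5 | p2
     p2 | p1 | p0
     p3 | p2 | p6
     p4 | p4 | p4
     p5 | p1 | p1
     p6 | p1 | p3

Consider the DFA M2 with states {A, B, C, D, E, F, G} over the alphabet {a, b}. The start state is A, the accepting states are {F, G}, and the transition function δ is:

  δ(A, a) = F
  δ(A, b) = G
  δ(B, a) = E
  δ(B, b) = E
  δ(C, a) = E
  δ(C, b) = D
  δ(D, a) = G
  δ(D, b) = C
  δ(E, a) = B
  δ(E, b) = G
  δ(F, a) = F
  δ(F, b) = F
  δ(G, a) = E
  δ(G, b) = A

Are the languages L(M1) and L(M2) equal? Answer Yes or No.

Exploring the product automaton M1 × M2 from the start pair (p0, A), following both machines on each input symbol, reaches 5 state pairs: (p0, A), (p4, F), (p2, G), (p1, E), (p5, B).
M1 accepts in {p2, p4} and M2 accepts in {F, G}. In every reachable pair the two components are either both accepting — (p4, F), (p2, G) — or both non-accepting, so no string is accepted by exactly one of the machines: L(M1) \ L(M2) and L(M2) \ L(M1) are both empty.
Hence every string is accepted by M1 iff it is accepted by M2, and the two languages coincide.

Yes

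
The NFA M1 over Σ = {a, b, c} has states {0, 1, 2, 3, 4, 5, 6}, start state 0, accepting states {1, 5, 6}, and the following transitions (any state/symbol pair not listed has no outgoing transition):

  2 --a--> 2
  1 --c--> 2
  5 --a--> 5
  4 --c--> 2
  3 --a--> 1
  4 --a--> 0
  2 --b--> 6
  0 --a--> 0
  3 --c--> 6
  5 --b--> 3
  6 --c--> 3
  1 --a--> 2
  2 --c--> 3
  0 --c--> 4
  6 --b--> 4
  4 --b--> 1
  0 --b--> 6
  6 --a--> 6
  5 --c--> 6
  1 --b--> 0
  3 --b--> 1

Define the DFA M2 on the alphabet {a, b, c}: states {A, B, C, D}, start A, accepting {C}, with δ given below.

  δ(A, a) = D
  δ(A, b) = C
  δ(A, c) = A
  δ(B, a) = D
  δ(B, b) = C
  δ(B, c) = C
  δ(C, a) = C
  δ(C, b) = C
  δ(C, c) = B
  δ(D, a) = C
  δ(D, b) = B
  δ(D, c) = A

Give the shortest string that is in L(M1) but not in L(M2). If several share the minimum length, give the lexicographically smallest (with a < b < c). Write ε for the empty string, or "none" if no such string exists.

ab

The string ab is accepted by M1 but not by M2.
No shorter string lies in the difference, and ab is the lexicographically first length-2 string in L(M1) \ L(M2).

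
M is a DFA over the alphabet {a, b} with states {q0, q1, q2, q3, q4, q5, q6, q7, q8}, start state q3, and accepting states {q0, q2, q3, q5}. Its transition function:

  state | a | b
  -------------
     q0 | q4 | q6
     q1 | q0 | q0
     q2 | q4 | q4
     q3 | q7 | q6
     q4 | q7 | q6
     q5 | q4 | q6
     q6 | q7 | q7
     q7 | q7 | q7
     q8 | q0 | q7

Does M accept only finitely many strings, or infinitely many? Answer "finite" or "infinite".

finite

The useful states (reachable from q3 and able to reach an accepting state) are {q3}.
Restricted to these states the transition graph has no cycle, so every accepting path has bounded length and L is finite.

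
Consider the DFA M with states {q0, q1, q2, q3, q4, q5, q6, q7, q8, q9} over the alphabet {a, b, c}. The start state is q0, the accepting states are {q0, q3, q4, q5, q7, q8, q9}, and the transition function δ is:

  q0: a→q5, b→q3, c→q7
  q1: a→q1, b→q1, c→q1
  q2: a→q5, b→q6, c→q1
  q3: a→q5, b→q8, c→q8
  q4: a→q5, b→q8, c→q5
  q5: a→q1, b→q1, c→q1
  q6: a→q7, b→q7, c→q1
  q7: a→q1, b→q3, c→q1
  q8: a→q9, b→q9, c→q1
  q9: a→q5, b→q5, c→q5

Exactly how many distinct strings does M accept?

43

The useful subgraph on states {q0, q3, q5, q7, q8, q9} is acyclic, so L(M) is finite; the longest accepting path visits 6 useful states, giving maximum string length 5.
Counting accepting paths from q0 by length: 1 of length 0, 3 of length 1, 4 of length 2, 7 of length 3, 16 of length 4, 12 of length 5. Total 43.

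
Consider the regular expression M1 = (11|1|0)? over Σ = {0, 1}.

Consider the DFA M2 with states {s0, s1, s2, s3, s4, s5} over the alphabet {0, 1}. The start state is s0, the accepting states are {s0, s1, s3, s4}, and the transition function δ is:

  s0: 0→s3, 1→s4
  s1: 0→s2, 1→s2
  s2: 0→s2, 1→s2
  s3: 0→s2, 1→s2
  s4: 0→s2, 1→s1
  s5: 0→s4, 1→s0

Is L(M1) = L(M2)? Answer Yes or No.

Converting the expression M1 to a DFA (subset construction, then merging equivalent states) gives the minimal DFA with states {r0, r1, r2, r3}, start state r0, accepting states {r0, r1, r2} and transitions r0: 0→r1, 1→r2; r1: 0→r3, 1→r3; r2: 0→r3, 1→r1; r3: 0→r3, 1→r3.
Exploring the product automaton M1 × M2 from the start pair (r0, s0), following both machines on each input symbol, reaches 5 state pairs: (r0, s0), (r1, s3), (r2, s4), (r3, s2), (r1, s1).
M1 accepts in {r0, r1, r2} and M2 accepts in {s0, s1, s3, s4}. In every reachable pair the two components are either both accepting — (r0, s0), (r1, s3), (r2, s4), (r1, s1) — or both non-accepting, so no string is accepted by exactly one of the machines: L(M1) \ L(M2) and L(M2) \ L(M1) are both empty.
Hence every string is accepted by M1 iff it is accepted by M2, and the two languages coincide.

Yes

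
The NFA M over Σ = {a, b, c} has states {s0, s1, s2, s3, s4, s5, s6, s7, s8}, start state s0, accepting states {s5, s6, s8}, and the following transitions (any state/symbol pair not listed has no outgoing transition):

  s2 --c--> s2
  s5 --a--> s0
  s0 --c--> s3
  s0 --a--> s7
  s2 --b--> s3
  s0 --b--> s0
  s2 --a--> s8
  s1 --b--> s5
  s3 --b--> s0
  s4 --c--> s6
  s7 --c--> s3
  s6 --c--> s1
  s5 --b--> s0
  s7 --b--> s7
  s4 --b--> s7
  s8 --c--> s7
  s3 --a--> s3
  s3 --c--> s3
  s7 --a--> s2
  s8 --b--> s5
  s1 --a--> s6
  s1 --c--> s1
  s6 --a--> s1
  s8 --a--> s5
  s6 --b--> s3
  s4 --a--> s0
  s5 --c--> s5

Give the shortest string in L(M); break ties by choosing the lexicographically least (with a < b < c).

aaa

A breadth-first search from s0 reaches an accepting state first via the path s0 → s7 → s2 → s8 on input aaa.
No string of length < 3 is accepted (BFS exhausts all shorter strings without reaching an accepting state), and aaa is the lexicographically least accepting string of length 3.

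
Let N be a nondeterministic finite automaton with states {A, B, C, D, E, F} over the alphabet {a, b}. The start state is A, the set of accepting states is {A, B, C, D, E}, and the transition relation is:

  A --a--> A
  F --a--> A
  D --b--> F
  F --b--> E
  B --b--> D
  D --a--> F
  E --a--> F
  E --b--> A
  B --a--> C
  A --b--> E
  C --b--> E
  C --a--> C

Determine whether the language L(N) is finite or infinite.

State A is reachable from the start and can reach an accepting state, and it lies on the cycle A → A.
Traversing that cycle any number of times yields accepted strings of unbounded length, so the language is infinite.

infinite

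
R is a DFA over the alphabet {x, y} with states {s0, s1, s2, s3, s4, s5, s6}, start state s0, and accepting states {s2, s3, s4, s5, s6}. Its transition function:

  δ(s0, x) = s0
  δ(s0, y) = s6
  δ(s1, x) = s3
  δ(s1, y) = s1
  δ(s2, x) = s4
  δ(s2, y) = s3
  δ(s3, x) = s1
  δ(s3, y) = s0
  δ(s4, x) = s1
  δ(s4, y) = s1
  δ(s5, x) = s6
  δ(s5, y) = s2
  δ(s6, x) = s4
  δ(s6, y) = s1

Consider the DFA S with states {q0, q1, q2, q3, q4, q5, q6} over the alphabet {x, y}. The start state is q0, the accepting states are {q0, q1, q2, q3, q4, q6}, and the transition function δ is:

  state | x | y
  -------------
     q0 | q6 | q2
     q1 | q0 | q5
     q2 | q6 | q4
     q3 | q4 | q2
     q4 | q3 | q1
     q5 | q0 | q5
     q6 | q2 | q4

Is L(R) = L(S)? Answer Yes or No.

The empty string ε is accepted by S but rejected by R.
So L(R) ≠ L(S).

No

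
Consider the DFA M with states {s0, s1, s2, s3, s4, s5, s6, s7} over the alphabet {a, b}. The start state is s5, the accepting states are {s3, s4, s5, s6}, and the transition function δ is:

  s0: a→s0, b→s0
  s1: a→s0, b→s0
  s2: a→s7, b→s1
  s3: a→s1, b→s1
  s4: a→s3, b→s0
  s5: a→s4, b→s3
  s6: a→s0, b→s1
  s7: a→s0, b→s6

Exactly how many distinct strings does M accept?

The useful subgraph on states {s3, s4, s5} is acyclic, so L(M) is finite; the longest accepting path visits 3 useful states, giving maximum string length 2.
Counting accepting paths from s5 by length: 1 of length 0, 2 of length 1, 1 of length 2. Total 4.

4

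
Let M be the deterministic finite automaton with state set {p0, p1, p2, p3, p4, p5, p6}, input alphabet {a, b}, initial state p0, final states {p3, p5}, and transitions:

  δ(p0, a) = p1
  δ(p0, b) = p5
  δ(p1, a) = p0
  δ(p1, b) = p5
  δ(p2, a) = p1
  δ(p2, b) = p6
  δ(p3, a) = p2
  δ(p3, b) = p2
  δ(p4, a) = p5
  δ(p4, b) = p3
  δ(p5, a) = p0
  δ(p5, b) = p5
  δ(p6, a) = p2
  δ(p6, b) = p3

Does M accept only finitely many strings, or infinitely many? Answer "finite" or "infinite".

infinite

State p0 is reachable from the start and can reach an accepting state, and it lies on the cycle p0 → p1 → p0.
Traversing that cycle any number of times yields accepted strings of unbounded length, so the language is infinite.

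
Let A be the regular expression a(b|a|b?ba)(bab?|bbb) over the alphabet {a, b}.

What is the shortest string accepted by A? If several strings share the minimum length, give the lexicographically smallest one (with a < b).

By inspection of the expression, no string of length less than 4 matches, and aaba is the lexicographically first match of length 4.

aaba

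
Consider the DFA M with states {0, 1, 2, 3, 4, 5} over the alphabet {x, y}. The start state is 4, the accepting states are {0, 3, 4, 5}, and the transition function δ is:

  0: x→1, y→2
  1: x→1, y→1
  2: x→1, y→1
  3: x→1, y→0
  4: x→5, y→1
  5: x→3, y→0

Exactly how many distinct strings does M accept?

The useful subgraph on states {0, 3, 4, 5} is acyclic, so L(M) is finite; the longest accepting path visits 4 useful states, giving maximum string length 3.
Counting accepting paths from 4 by length: 1 of length 0, 1 of length 1, 2 of length 2, 1 of length 3. Total 5.

5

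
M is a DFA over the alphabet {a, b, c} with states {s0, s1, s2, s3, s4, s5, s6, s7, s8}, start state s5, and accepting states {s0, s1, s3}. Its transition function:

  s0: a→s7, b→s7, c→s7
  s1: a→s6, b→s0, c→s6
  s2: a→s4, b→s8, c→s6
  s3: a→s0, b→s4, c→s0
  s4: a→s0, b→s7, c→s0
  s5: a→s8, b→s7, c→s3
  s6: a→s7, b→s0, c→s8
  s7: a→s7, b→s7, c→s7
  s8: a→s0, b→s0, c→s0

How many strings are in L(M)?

8

The useful subgraph on states {s0, s3, s4, s5, s8} is acyclic, so L(M) is finite; the longest accepting path visits 4 useful states, giving maximum string length 3.
Counting accepting paths from s5 by length: 1 of length 1, 5 of length 2, 2 of length 3. Total 8.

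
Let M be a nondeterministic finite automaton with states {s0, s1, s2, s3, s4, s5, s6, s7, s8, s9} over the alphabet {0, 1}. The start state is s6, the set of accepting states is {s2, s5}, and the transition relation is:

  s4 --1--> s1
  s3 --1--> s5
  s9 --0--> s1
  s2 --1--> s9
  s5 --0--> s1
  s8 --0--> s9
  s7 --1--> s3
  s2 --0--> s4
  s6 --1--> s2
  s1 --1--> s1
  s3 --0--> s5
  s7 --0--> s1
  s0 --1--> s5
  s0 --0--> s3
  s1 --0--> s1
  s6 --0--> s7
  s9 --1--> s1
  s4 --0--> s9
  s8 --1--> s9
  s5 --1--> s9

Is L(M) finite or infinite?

The useful states (reachable from s6 and able to reach an accepting state) are {s2, s3, s5, s6, s7}.
Restricted to these states the transition graph has no cycle, so every accepting path has bounded length and L is finite.

finite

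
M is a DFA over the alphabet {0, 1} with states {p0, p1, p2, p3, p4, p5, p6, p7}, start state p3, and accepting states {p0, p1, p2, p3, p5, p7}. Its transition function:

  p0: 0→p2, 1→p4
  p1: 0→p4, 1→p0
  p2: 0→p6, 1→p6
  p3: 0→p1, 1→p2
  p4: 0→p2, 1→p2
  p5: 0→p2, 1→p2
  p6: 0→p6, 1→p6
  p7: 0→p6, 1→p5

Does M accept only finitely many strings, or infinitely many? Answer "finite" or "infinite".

finite

The useful states (reachable from p3 and able to reach an accepting state) are {p0, p1, p2, p3, p4}.
Restricted to these states the transition graph has no cycle, so every accepting path has bounded length and L is finite.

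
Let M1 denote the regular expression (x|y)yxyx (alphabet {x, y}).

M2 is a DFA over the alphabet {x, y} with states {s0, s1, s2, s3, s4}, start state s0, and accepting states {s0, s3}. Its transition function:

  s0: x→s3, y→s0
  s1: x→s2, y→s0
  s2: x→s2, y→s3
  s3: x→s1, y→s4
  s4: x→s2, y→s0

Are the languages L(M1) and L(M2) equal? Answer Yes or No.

No

The string xyxyx is accepted by M1 but rejected by M2.
So L(M1) ≠ L(M2).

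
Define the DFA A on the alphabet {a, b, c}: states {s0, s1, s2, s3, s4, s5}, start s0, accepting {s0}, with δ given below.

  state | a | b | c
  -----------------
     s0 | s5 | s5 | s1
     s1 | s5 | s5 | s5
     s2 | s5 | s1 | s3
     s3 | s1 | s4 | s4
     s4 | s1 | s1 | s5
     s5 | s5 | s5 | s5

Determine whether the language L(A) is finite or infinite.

finite

The useful states (reachable from s0 and able to reach an accepting state) are {s0}.
Restricted to these states the transition graph has no cycle, so every accepting path has bounded length and L is finite.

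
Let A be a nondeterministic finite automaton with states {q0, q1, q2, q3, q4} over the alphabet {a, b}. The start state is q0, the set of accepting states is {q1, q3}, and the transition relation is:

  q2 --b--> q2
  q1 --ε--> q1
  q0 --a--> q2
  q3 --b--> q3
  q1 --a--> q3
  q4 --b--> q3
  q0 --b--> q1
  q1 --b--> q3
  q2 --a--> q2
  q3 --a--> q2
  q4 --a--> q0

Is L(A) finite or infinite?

infinite

State q3 is reachable from the start and can reach an accepting state, and it lies on the cycle q3 → q3.
Traversing that cycle any number of times yields accepted strings of unbounded length, so the language is infinite.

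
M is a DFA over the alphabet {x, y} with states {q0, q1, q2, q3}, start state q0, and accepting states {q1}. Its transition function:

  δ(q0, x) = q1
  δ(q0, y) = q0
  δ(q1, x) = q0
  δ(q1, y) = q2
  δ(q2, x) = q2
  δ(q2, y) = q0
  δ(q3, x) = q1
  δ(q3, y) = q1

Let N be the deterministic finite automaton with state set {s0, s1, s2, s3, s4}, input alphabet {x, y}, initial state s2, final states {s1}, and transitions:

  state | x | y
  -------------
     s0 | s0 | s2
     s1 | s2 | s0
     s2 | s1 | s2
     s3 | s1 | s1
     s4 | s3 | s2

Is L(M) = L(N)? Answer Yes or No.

Yes

Exploring the product automaton M × N from the start pair (q0, s2), following both machines on each input symbol, reaches 3 state pairs: (q0, s2), (q1, s1), (q2, s0).
M accepts in {q1} and N accepts in {s1}. In every reachable pair the two components are either both accepting — (q1, s1) — or both non-accepting, so no string is accepted by exactly one of the machines: L(M) \ L(N) and L(N) \ L(M) are both empty.
Hence every string is accepted by M iff it is accepted by N, and the two languages coincide.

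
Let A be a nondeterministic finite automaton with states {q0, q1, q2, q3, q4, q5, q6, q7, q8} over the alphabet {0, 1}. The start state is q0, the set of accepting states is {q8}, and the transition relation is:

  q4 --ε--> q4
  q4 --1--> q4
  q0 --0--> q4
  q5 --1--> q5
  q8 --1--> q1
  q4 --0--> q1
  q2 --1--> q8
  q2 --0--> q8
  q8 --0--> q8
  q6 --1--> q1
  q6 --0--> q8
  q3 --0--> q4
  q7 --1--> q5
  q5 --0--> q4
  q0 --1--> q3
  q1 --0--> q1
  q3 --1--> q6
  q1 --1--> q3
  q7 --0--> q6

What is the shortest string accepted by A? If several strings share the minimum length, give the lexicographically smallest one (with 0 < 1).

A breadth-first search from q0 reaches an accepting state first via the path q0 → q3 → q6 → q8 on input 110.
No string of length < 3 is accepted (BFS exhausts all shorter strings without reaching an accepting state), and 110 is the lexicographically least accepting string of length 3.

110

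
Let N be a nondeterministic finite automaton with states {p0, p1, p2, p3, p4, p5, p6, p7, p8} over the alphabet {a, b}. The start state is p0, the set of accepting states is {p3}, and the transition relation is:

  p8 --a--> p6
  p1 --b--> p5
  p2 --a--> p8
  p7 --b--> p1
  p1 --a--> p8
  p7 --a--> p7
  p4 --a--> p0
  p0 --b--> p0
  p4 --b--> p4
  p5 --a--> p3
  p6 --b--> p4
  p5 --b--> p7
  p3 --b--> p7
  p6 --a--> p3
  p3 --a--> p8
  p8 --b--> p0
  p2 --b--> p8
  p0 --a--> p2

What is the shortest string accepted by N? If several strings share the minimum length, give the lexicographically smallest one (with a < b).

A breadth-first search from p0 reaches an accepting state first via the path p0 → p2 → p8 → p6 → p3 on input aaaa.
No string of length < 4 is accepted (BFS exhausts all shorter strings without reaching an accepting state), and aaaa is the lexicographically least accepting string of length 4.

aaaa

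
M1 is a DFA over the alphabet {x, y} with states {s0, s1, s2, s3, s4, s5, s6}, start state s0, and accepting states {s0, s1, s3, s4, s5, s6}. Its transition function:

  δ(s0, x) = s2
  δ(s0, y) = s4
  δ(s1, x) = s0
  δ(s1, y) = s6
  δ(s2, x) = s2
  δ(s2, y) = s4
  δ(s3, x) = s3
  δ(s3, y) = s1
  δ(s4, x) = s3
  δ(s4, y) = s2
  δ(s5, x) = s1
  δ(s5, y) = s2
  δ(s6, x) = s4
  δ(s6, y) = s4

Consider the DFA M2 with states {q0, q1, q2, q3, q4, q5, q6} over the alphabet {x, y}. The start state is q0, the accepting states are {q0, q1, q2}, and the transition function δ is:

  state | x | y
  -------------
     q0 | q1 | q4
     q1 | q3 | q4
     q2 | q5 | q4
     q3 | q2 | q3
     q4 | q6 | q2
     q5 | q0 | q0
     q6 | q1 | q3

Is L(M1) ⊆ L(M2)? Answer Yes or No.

No

The string y is in L(M1) but not in L(M2).
So L(M1) ⊄ L(M2).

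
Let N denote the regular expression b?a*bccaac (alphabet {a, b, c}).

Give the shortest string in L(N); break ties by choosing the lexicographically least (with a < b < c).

By inspection of the expression, no string of length less than 6 matches, and bccaac is the lexicographically first match of length 6.

bccaac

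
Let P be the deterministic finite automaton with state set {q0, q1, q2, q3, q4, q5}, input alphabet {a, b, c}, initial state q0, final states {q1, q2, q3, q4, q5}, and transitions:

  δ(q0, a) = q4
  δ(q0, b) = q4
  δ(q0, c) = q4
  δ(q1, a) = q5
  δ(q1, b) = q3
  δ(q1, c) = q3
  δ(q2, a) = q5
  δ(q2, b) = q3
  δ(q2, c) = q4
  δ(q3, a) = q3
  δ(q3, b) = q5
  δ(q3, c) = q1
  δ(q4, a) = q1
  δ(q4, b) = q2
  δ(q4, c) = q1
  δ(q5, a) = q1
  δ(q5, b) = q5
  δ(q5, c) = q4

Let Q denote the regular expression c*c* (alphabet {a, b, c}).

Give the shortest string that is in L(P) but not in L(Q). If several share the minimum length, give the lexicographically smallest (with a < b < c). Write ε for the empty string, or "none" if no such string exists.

The string a is accepted by P but not by Q.
No shorter string lies in the difference, and a is the lexicographically first length-1 string in L(P) \ L(Q).

a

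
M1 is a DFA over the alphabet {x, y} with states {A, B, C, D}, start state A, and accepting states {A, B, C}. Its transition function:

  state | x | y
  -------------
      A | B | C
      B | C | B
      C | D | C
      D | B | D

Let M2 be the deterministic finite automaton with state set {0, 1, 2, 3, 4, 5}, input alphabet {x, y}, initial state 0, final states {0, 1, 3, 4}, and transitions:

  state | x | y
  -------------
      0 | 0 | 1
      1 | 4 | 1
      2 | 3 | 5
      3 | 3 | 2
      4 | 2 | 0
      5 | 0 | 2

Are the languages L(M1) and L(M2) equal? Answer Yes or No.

The string yxx is accepted by M1 but rejected by M2.
So L(M1) ≠ L(M2).

No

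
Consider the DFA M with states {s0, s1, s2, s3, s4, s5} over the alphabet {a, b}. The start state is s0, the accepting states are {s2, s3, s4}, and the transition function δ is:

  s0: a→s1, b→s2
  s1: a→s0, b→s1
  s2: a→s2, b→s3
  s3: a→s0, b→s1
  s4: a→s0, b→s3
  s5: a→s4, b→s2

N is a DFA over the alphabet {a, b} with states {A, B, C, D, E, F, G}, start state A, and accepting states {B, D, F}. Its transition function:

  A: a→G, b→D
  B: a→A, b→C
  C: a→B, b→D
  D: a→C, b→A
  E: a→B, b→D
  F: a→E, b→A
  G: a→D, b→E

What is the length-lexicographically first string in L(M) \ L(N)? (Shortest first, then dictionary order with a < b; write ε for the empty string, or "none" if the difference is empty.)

ba

The string ba is accepted by M but not by N.
No shorter string lies in the difference, and ba is the lexicographically first length-2 string in L(M) \ L(N).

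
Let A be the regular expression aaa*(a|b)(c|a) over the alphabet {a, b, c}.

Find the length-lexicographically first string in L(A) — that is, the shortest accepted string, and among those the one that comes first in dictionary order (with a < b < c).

aaaa

By inspection of the expression, no string of length less than 4 matches, and aaaa is the lexicographically first match of length 4.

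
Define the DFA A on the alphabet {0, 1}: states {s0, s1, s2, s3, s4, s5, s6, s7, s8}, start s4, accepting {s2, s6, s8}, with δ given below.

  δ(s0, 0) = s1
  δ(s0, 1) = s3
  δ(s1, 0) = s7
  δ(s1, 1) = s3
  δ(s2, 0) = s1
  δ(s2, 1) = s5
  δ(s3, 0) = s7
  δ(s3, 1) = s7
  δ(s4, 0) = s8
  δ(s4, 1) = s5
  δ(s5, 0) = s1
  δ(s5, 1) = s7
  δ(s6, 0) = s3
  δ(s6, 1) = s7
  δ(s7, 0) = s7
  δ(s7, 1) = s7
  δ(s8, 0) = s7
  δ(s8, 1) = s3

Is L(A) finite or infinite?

The useful states (reachable from s4 and able to reach an accepting state) are {s4, s8}.
Restricted to these states the transition graph has no cycle, so every accepting path has bounded length and L is finite.

finite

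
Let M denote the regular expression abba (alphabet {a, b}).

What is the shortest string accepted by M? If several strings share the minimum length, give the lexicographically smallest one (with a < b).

abba

By inspection of the expression, no string of length less than 4 matches, and abba is the lexicographically first match of length 4.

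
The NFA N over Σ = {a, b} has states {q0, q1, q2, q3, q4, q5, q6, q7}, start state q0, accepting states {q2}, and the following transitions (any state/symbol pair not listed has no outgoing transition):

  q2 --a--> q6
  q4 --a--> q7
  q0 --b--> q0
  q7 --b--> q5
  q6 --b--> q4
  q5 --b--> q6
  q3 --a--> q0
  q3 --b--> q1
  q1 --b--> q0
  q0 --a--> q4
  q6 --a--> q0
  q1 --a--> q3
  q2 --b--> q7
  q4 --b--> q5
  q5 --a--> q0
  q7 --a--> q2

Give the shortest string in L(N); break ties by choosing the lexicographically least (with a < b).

A breadth-first search from q0 reaches an accepting state first via the path q0 → q4 → q7 → q2 on input aaa.
No string of length < 3 is accepted (BFS exhausts all shorter strings without reaching an accepting state), and aaa is the lexicographically least accepting string of length 3.

aaa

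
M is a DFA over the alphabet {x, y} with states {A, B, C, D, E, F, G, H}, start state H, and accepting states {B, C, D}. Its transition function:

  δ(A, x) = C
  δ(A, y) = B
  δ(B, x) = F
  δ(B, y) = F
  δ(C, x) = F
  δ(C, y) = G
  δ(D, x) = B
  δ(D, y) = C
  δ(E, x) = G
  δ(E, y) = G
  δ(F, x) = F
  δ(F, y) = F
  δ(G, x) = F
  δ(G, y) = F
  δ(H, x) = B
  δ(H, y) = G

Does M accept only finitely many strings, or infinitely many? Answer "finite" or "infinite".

finite

The useful states (reachable from H and able to reach an accepting state) are {B, H}.
Restricted to these states the transition graph has no cycle, so every accepting path has bounded length and L is finite.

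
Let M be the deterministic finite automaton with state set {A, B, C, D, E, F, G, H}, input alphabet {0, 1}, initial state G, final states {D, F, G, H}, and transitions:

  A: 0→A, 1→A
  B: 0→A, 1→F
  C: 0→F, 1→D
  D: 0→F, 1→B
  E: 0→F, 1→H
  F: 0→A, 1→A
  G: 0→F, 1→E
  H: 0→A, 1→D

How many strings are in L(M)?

7

The useful subgraph on states {B, D, E, F, G, H} is acyclic, so L(M) is finite; the longest accepting path visits 6 useful states, giving maximum string length 5.
Counting accepting paths from G by length: 1 of length 0, 1 of length 1, 2 of length 2, 1 of length 3, 1 of length 4, 1 of length 5. Total 7.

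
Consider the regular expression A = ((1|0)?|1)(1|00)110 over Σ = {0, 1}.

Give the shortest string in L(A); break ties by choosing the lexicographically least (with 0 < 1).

By inspection of the expression, no string of length less than 4 matches, and 1110 is the lexicographically first match of length 4.

1110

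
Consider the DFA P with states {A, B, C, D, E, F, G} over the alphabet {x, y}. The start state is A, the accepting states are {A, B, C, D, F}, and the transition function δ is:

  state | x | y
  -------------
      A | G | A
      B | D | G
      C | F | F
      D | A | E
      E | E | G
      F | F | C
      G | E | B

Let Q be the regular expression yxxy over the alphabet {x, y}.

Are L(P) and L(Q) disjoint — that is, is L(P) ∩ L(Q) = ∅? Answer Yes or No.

Converting the expression Q to a DFA (subset construction, then merging equivalent states) gives the minimal DFA with states {q0, q1, q2, q3, q4, q5}, start state q0, accepting states {q5} and transitions q0: x→q1, y→q2; q1: x→q1, y→q1; q2: x→q3, y→q1; q3: x→q4, y→q1; q4: x→q1, y→q5; q5: x→q1, y→q1.
Exploring the product automaton P × Q from the start pair (A, q0), following both machines on each input symbol, reaches 10 state pairs: (A, q0), (G, q1), (A, q2), (E, q1), (B, q1), (G, q3), (A, q1), (D, q1), (E, q4), (G, q5).
P accepts in {A, B, C, D, F} and Q accepts in {q5}; no reachable pair has both components accepting, so no string drives both machines to acceptance simultaneously and L(P) ∩ L(Q) = ∅.
So no string is accepted by both, and the intersection is empty.

Yes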